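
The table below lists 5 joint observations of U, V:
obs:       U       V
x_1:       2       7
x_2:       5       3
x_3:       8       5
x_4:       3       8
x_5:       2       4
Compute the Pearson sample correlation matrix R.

Step 1 — column means:
  mean(U) = (2 + 5 + 8 + 3 + 2) / 5 = 20/5 = 4
  mean(V) = (7 + 3 + 5 + 8 + 4) / 5 = 27/5 = 5.4

Step 2 — sample variances and covariances s[i,j] = (1/(n-1)) · Σ_k (x_{k,i} - mean_i) · (x_{k,j} - mean_j), with n-1 = 4:
  s[U,U] = ((-2)·(-2) + (1)·(1) + (4)·(4) + (-1)·(-1) + (-2)·(-2)) / 4 = 26/4 = 6.5
  s[U,V] = ((-2)·(1.6) + (1)·(-2.4) + (4)·(-0.4) + (-1)·(2.6) + (-2)·(-1.4)) / 4 = -7/4 = -1.75
  s[V,V] = ((1.6)·(1.6) + (-2.4)·(-2.4) + (-0.4)·(-0.4) + (2.6)·(2.6) + (-1.4)·(-1.4)) / 4 = 17.2/4 = 4.3
  Sample standard deviations s_i = √(s[i,i]):
  s(U) = √(6.5) = 2.5495
  s(V) = √(4.3) = 2.0736

Step 3 — r_{ij} = s_{ij} / (s_i · s_j):
  r[U,U] = 1 (diagonal).
  r[U,V] = -1.75 / (2.5495 · 2.0736) = -1.75 / 5.2868 = -0.331
  r[V,V] = 1 (diagonal).

R is symmetric with unit diagonal. Assembling:

R = [[1, -0.331],
 [-0.331, 1]]


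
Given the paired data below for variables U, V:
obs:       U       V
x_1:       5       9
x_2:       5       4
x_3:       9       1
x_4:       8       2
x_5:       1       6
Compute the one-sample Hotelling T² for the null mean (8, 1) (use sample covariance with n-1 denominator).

Step 1 — sample mean vector:
  mean(U) = (5 + 5 + 9 + 8 + 1) / 5 = 28/5 = 5.6
  mean(V) = (9 + 4 + 1 + 2 + 6) / 5 = 22/5 = 4.4
  x̄ = (5.6, 4.4),  deviation x̄ - mu_0 = (5.6, 4.4) - (8, 1) = (-2.4, 3.4).

Step 2 — sample covariance matrix, S[i,j] = (1/(n-1)) · Σ_k (x_{k,i} - mean_i) · (x_{k,j} - mean_j), divisor n-1 = 4:
  S[U,U] = ((-0.6)·(-0.6) + (-0.6)·(-0.6) + (3.4)·(3.4) + (2.4)·(2.4) + (-4.6)·(-4.6)) / 4 = 39.2/4 = 9.8
  S[U,V] = ((-0.6)·(4.6) + (-0.6)·(-0.4) + (3.4)·(-3.4) + (2.4)·(-2.4) + (-4.6)·(1.6)) / 4 = -27.2/4 = -6.8
  S[V,V] = ((4.6)·(4.6) + (-0.4)·(-0.4) + (-3.4)·(-3.4) + (-2.4)·(-2.4) + (1.6)·(1.6)) / 4 = 41.2/4 = 10.3
  S = [[9.8, -6.8],
 [-6.8, 10.3]].

Step 3 — invert S. det(S) = 9.8·10.3 - (-6.8)² = 54.7.
  S^{-1} = (1/det) · [[d, -b], [-b, a]] = [[0.1883, 0.1243],
 [0.1243, 0.1792]].

Step 4 — quadratic form (x̄ - mu_0)^T · S^{-1} · (x̄ - mu_0):
  S^{-1} · (x̄ - mu_0) = (-0.0293, 0.3108),
  (x̄ - mu_0)^T · [...] = (-2.4)·(-0.0293) + (3.4)·(0.3108) = 1.1269.

Step 5 — scale by n: T² = 5 · 1.1269 = 5.6344.

T² ≈ 5.6344


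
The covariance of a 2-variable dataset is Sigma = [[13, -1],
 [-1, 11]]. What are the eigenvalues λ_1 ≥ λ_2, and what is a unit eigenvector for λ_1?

Step 1 — characteristic polynomial of 2×2 Sigma:
  det(Sigma - λI) = λ² - trace · λ + det = 0.
  trace = 13 + 11 = 24, det = 13·11 - (-1)² = 142.
Step 2 — discriminant:
  Δ = trace² - 4·det = 576 - 568 = 8.
Step 3 — eigenvalues:
  λ = (trace ± √Δ)/2 = (24 ± 2.8284)/2,
  λ_1 = 13.4142,  λ_2 = 10.5858.

Step 4 — unit eigenvector for λ_1: solve (Sigma - λ_1 I)v = 0. First row:
  (13 - 13.4142)·v_x + (-1)·v_y = 0, i.e. (-0.4142)·v_x + (-1)·v_y = 0,
  so v ∝ (b, λ_1 - a) = (-1, 0.4142); multiply by -1 so the first entry is positive: u = (1, -0.4142).
  ||u|| = √((1)² + (-0.4142)²) = √(1.1716) ≈ 1.0824,
  v_1 = u/||u|| ≈ (0.9239, -0.3827) (||v_1|| = 1).

λ_1 = 13.4142,  λ_2 = 10.5858;  v_1 ≈ (0.9239, -0.3827)


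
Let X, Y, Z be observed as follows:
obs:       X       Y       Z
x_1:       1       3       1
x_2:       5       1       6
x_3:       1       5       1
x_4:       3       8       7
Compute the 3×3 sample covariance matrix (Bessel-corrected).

Step 1 — column means:
  mean(X) = (1 + 5 + 1 + 3) / 4 = 10/4 = 2.5
  mean(Y) = (3 + 1 + 5 + 8) / 4 = 17/4 = 4.25
  mean(Z) = (1 + 6 + 1 + 7) / 4 = 15/4 = 3.75

Step 2 — sample covariance S[i,j] = (1/(n-1)) · Σ_k (x_{k,i} - mean_i) · (x_{k,j} - mean_j), with n-1 = 3.
  S[X,X] = ((-1.5)·(-1.5) + (2.5)·(2.5) + (-1.5)·(-1.5) + (0.5)·(0.5)) / 3 = 11/3 = 3.6667
  S[X,Y] = ((-1.5)·(-1.25) + (2.5)·(-3.25) + (-1.5)·(0.75) + (0.5)·(3.75)) / 3 = -5.5/3 = -1.8333
  S[X,Z] = ((-1.5)·(-2.75) + (2.5)·(2.25) + (-1.5)·(-2.75) + (0.5)·(3.25)) / 3 = 15.5/3 = 5.1667
  S[Y,Y] = ((-1.25)·(-1.25) + (-3.25)·(-3.25) + (0.75)·(0.75) + (3.75)·(3.75)) / 3 = 26.75/3 = 8.9167
  S[Y,Z] = ((-1.25)·(-2.75) + (-3.25)·(2.25) + (0.75)·(-2.75) + (3.75)·(3.25)) / 3 = 6.25/3 = 2.0833
  S[Z,Z] = ((-2.75)·(-2.75) + (2.25)·(2.25) + (-2.75)·(-2.75) + (3.25)·(3.25)) / 3 = 30.75/3 = 10.25

S is symmetric (S[j,i] = S[i,j]). Assembling:

S = [[3.6667, -1.8333, 5.1667],
 [-1.8333, 8.9167, 2.0833],
 [5.1667, 2.0833, 10.25]]


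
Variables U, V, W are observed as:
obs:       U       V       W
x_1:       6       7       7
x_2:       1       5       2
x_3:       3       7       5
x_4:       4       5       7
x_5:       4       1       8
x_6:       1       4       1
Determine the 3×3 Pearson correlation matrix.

Step 1 — column means:
  mean(U) = (6 + 1 + 3 + 4 + 4 + 1) / 6 = 19/6 = 3.1667
  mean(V) = (7 + 5 + 7 + 5 + 1 + 4) / 6 = 29/6 = 4.8333
  mean(W) = (7 + 2 + 5 + 7 + 8 + 1) / 6 = 30/6 = 5

Step 2 — sample variances and covariances s[i,j] = (1/(n-1)) · Σ_k (x_{k,i} - mean_i) · (x_{k,j} - mean_j), with n-1 = 5:
  s[U,U] = ((2.8333)·(2.8333) + (-2.1667)·(-2.1667) + (-0.1667)·(-0.1667) + (0.8333)·(0.8333) + (0.8333)·(0.8333) + (-2.1667)·(-2.1667)) / 5 = 18.8333/5 = 3.7667
  s[U,V] = ((2.8333)·(2.1667) + (-2.1667)·(0.1667) + (-0.1667)·(2.1667) + (0.8333)·(0.1667) + (0.8333)·(-3.8333) + (-2.1667)·(-0.8333)) / 5 = 4.1667/5 = 0.8333
  s[U,W] = ((2.8333)·(2) + (-2.1667)·(-3) + (-0.1667)·(0) + (0.8333)·(2) + (0.8333)·(3) + (-2.1667)·(-4)) / 5 = 25/5 = 5
  s[V,V] = ((2.1667)·(2.1667) + (0.1667)·(0.1667) + (2.1667)·(2.1667) + (0.1667)·(0.1667) + (-3.8333)·(-3.8333) + (-0.8333)·(-0.8333)) / 5 = 24.8333/5 = 4.9667
  s[V,W] = ((2.1667)·(2) + (0.1667)·(-3) + (2.1667)·(0) + (0.1667)·(2) + (-3.8333)·(3) + (-0.8333)·(-4)) / 5 = -4/5 = -0.8
  s[W,W] = ((2)·(2) + (-3)·(-3) + (0)·(0) + (2)·(2) + (3)·(3) + (-4)·(-4)) / 5 = 42/5 = 8.4
  Sample standard deviations s_i = √(s[i,i]):
  s(U) = √(3.7667) = 1.9408
  s(V) = √(4.9667) = 2.2286
  s(W) = √(8.4) = 2.8983

Step 3 — r_{ij} = s_{ij} / (s_i · s_j):
  r[U,U] = 1 (diagonal).
  r[U,V] = 0.8333 / (1.9408 · 2.2286) = 0.8333 / 4.3252 = 0.1927
  r[U,W] = 5 / (1.9408 · 2.8983) = 5 / 5.6249 = 0.8889
  r[V,V] = 1 (diagonal).
  r[V,W] = -0.8 / (2.2286 · 2.8983) = -0.8 / 6.4591 = -0.1239
  r[W,W] = 1 (diagonal).

R is symmetric with unit diagonal. Assembling:

R = [[1, 0.1927, 0.8889],
 [0.1927, 1, -0.1239],
 [0.8889, -0.1239, 1]]


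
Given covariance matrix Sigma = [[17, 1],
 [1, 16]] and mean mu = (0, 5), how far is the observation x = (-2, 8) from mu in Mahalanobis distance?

Step 1 — centre the observation: (x - mu) = (-2, 3).

Step 2 — invert Sigma. det(Sigma) = 17·16 - (1)² = 271.
  Sigma^{-1} = (1/det) · [[d, -b], [-b, a]] = [[0.059, -0.0037],
 [-0.0037, 0.0627]].

Step 3 — form the quadratic (x - mu)^T · Sigma^{-1} · (x - mu):
  Sigma^{-1} · (x - mu) = (-0.1292, 0.1956).
  (x - mu)^T · [Sigma^{-1} · (x - mu)] = (-2)·(-0.1292) + (3)·(0.1956) = 0.845.

Step 4 — take square root: d = √(0.845) ≈ 0.9192.

d(x, mu) = √(0.845) ≈ 0.9192


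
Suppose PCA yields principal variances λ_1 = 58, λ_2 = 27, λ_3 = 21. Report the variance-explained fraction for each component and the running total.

Step 1 — total variance = trace(Sigma) = Σ λ_i = 58 + 27 + 21 = 106.

Step 2 — fraction explained by component i = λ_i / Σ λ:
  PC1: 58/106 = 0.5472
  PC2: 27/106 = 0.2547
  PC3: 21/106 = 0.1981

Step 3 — cumulative fraction after k components = (λ_1 + ... + λ_k) / Σ λ:
  k = 1: 58/106 = 0.5472
  k = 2: (58 + 27)/106 = 85/106 = 0.8019
  k = 3: (58 + 27 + 21)/106 = 106/106 = 1

Summary (fraction, with percent):

explained: PC1 0.5472 (54.72%), PC2 0.2547 (25.47%), PC3 0.1981 (19.81%);  cumulative: 0.5472, 0.8019, 1


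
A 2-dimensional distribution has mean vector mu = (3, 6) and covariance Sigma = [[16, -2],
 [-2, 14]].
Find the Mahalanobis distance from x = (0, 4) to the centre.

Step 1 — centre the observation: (x - mu) = (-3, -2).

Step 2 — invert Sigma. det(Sigma) = 16·14 - (-2)² = 220.
  Sigma^{-1} = (1/det) · [[d, -b], [-b, a]] = [[0.0636, 0.0091],
 [0.0091, 0.0727]].

Step 3 — form the quadratic (x - mu)^T · Sigma^{-1} · (x - mu):
  Sigma^{-1} · (x - mu) = (-0.2091, -0.1727).
  (x - mu)^T · [Sigma^{-1} · (x - mu)] = (-3)·(-0.2091) + (-2)·(-0.1727) = 0.9727.

Step 4 — take square root: d = √(0.9727) ≈ 0.9863.

d(x, mu) = √(0.9727) ≈ 0.9863


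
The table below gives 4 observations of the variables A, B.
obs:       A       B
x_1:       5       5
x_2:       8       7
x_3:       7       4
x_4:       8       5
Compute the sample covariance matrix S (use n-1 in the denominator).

Step 1 — column means:
  mean(A) = (5 + 8 + 7 + 8) / 4 = 28/4 = 7
  mean(B) = (5 + 7 + 4 + 5) / 4 = 21/4 = 5.25

Step 2 — sample covariance S[i,j] = (1/(n-1)) · Σ_k (x_{k,i} - mean_i) · (x_{k,j} - mean_j), with n-1 = 3.
  S[A,A] = ((-2)·(-2) + (1)·(1) + (0)·(0) + (1)·(1)) / 3 = 6/3 = 2
  S[A,B] = ((-2)·(-0.25) + (1)·(1.75) + (0)·(-1.25) + (1)·(-0.25)) / 3 = 2/3 = 0.6667
  S[B,B] = ((-0.25)·(-0.25) + (1.75)·(1.75) + (-1.25)·(-1.25) + (-0.25)·(-0.25)) / 3 = 4.75/3 = 1.5833

S is symmetric (S[j,i] = S[i,j]). Assembling:

S = [[2, 0.6667],
 [0.6667, 1.5833]]


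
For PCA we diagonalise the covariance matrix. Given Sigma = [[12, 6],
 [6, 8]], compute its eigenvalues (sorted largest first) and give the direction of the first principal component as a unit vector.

Step 1 — characteristic polynomial of 2×2 Sigma:
  det(Sigma - λI) = λ² - trace · λ + det = 0.
  trace = 12 + 8 = 20, det = 12·8 - (6)² = 60.
Step 2 — discriminant:
  Δ = trace² - 4·det = 400 - 240 = 160.
Step 3 — eigenvalues:
  λ = (trace ± √Δ)/2 = (20 ± 12.6491)/2,
  λ_1 = 16.3246,  λ_2 = 3.6754.

Step 4 — unit eigenvector for λ_1: solve (Sigma - λ_1 I)v = 0. First row:
  (12 - 16.3246)·v_x + (6)·v_y = 0, i.e. (-4.3246)·v_x + (6)·v_y = 0,
  so v ∝ (b, λ_1 - a) = (6, 4.3246) = u.
  ||u|| = √((6)² + (4.3246)²) = √(54.7018) ≈ 7.3961,
  v_1 = u/||u|| ≈ (0.8112, 0.5847) (||v_1|| = 1).

λ_1 = 16.3246,  λ_2 = 3.6754;  v_1 ≈ (0.8112, 0.5847)


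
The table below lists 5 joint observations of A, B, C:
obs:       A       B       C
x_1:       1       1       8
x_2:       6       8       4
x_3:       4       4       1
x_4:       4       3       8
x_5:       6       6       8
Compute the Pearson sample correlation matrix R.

Step 1 — column means:
  mean(A) = (1 + 6 + 4 + 4 + 6) / 5 = 21/5 = 4.2
  mean(B) = (1 + 8 + 4 + 3 + 6) / 5 = 22/5 = 4.4
  mean(C) = (8 + 4 + 1 + 8 + 8) / 5 = 29/5 = 5.8

Step 2 — sample variances and covariances s[i,j] = (1/(n-1)) · Σ_k (x_{k,i} - mean_i) · (x_{k,j} - mean_j), with n-1 = 4:
  s[A,A] = ((-3.2)·(-3.2) + (1.8)·(1.8) + (-0.2)·(-0.2) + (-0.2)·(-0.2) + (1.8)·(1.8)) / 4 = 16.8/4 = 4.2
  s[A,B] = ((-3.2)·(-3.4) + (1.8)·(3.6) + (-0.2)·(-0.4) + (-0.2)·(-1.4) + (1.8)·(1.6)) / 4 = 20.6/4 = 5.15
  s[A,C] = ((-3.2)·(2.2) + (1.8)·(-1.8) + (-0.2)·(-4.8) + (-0.2)·(2.2) + (1.8)·(2.2)) / 4 = -5.8/4 = -1.45
  s[B,B] = ((-3.4)·(-3.4) + (3.6)·(3.6) + (-0.4)·(-0.4) + (-1.4)·(-1.4) + (1.6)·(1.6)) / 4 = 29.2/4 = 7.3
  s[B,C] = ((-3.4)·(2.2) + (3.6)·(-1.8) + (-0.4)·(-4.8) + (-1.4)·(2.2) + (1.6)·(2.2)) / 4 = -11.6/4 = -2.9
  s[C,C] = ((2.2)·(2.2) + (-1.8)·(-1.8) + (-4.8)·(-4.8) + (2.2)·(2.2) + (2.2)·(2.2)) / 4 = 40.8/4 = 10.2
  Sample standard deviations s_i = √(s[i,i]):
  s(A) = √(4.2) = 2.0494
  s(B) = √(7.3) = 2.7019
  s(C) = √(10.2) = 3.1937

Step 3 — r_{ij} = s_{ij} / (s_i · s_j):
  r[A,A] = 1 (diagonal).
  r[A,B] = 5.15 / (2.0494 · 2.7019) = 5.15 / 5.5371 = 0.9301
  r[A,C] = -1.45 / (2.0494 · 3.1937) = -1.45 / 6.5452 = -0.2215
  r[B,B] = 1 (diagonal).
  r[B,C] = -2.9 / (2.7019 · 3.1937) = -2.9 / 8.629 = -0.3361
  r[C,C] = 1 (diagonal).

R is symmetric with unit diagonal. Assembling:

R = [[1, 0.9301, -0.2215],
 [0.9301, 1, -0.3361],
 [-0.2215, -0.3361, 1]]


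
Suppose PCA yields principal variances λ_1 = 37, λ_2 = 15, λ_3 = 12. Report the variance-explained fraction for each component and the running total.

Step 1 — total variance = trace(Sigma) = Σ λ_i = 37 + 15 + 12 = 64.

Step 2 — fraction explained by component i = λ_i / Σ λ:
  PC1: 37/64 = 0.5781
  PC2: 15/64 = 0.2344
  PC3: 12/64 = 0.1875

Step 3 — cumulative fraction after k components = (λ_1 + ... + λ_k) / Σ λ:
  k = 1: 37/64 = 0.5781
  k = 2: (37 + 15)/64 = 52/64 = 0.8125
  k = 3: (37 + 15 + 12)/64 = 64/64 = 1

Summary (fraction, with percent):

explained: PC1 0.5781 (57.81%), PC2 0.2344 (23.44%), PC3 0.1875 (18.75%);  cumulative: 0.5781, 0.8125, 1


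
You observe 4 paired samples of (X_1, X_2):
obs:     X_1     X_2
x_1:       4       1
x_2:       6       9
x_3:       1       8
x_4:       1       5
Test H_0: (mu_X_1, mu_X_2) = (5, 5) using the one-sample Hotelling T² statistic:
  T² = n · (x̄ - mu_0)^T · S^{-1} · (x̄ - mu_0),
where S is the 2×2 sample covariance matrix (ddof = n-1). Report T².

Step 1 — sample mean vector:
  mean(X_1) = (4 + 6 + 1 + 1) / 4 = 12/4 = 3
  mean(X_2) = (1 + 9 + 8 + 5) / 4 = 23/4 = 5.75
  x̄ = (3, 5.75),  deviation x̄ - mu_0 = (3, 5.75) - (5, 5) = (-2, 0.75).

Step 2 — sample covariance matrix, S[i,j] = (1/(n-1)) · Σ_k (x_{k,i} - mean_i) · (x_{k,j} - mean_j), divisor n-1 = 3:
  S[X_1,X_1] = ((1)·(1) + (3)·(3) + (-2)·(-2) + (-2)·(-2)) / 3 = 18/3 = 6
  S[X_1,X_2] = ((1)·(-4.75) + (3)·(3.25) + (-2)·(2.25) + (-2)·(-0.75)) / 3 = 2/3 = 0.6667
  S[X_2,X_2] = ((-4.75)·(-4.75) + (3.25)·(3.25) + (2.25)·(2.25) + (-0.75)·(-0.75)) / 3 = 38.75/3 = 12.9167
  S = [[6, 0.6667],
 [0.6667, 12.9167]].

Step 3 — invert S. det(S) = 6·12.9167 - (0.6667)² = 77.0556.
  S^{-1} = (1/det) · [[d, -b], [-b, a]] = [[0.1676, -0.0087],
 [-0.0087, 0.0779]].

Step 4 — quadratic form (x̄ - mu_0)^T · S^{-1} · (x̄ - mu_0):
  S^{-1} · (x̄ - mu_0) = (-0.3417, 0.0757),
  (x̄ - mu_0)^T · [...] = (-2)·(-0.3417) + (0.75)·(0.0757) = 0.7403.

Step 5 — scale by n: T² = 4 · 0.7403 = 2.9611.

T² ≈ 2.9611


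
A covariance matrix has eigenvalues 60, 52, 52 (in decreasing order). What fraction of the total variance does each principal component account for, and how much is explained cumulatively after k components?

Step 1 — total variance = trace(Sigma) = Σ λ_i = 60 + 52 + 52 = 164.

Step 2 — fraction explained by component i = λ_i / Σ λ:
  PC1: 60/164 = 0.3659
  PC2: 52/164 = 0.3171
  PC3: 52/164 = 0.3171

Step 3 — cumulative fraction after k components = (λ_1 + ... + λ_k) / Σ λ:
  k = 1: 60/164 = 0.3659
  k = 2: (60 + 52)/164 = 112/164 = 0.6829
  k = 3: (60 + 52 + 52)/164 = 164/164 = 1

Summary (fraction, with percent):

explained: PC1 0.3659 (36.59%), PC2 0.3171 (31.71%), PC3 0.3171 (31.71%);  cumulative: 0.3659, 0.6829, 1


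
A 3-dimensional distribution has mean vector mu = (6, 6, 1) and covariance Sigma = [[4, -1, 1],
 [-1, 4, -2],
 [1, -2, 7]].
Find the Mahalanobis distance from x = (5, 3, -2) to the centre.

Step 1 — centre the observation: (x - mu) = (-1, -3, -3).

Step 2 — invert Sigma (cofactor / det for 3×3, or solve directly):
  Sigma^{-1} = [[0.2697, 0.0562, -0.0225],
 [0.0562, 0.3034, 0.0787],
 [-0.0225, 0.0787, 0.1685]].

Step 3 — form the quadratic (x - mu)^T · Sigma^{-1} · (x - mu):
  Sigma^{-1} · (x - mu) = (-0.3708, -1.2022, -0.7191).
  (x - mu)^T · [Sigma^{-1} · (x - mu)] = (-1)·(-0.3708) + (-3)·(-1.2022) + (-3)·(-0.7191) = 6.1348.

Step 4 — take square root: d = √(6.1348) ≈ 2.4769.

d(x, mu) = √(6.1348) ≈ 2.4769


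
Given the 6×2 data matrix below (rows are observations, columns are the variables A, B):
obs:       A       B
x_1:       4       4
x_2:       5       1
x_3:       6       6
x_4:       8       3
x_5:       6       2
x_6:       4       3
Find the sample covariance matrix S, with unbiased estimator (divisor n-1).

Step 1 — column means:
  mean(A) = (4 + 5 + 6 + 8 + 6 + 4) / 6 = 33/6 = 5.5
  mean(B) = (4 + 1 + 6 + 3 + 2 + 3) / 6 = 19/6 = 3.1667

Step 2 — sample covariance S[i,j] = (1/(n-1)) · Σ_k (x_{k,i} - mean_i) · (x_{k,j} - mean_j), with n-1 = 5.
  S[A,A] = ((-1.5)·(-1.5) + (-0.5)·(-0.5) + (0.5)·(0.5) + (2.5)·(2.5) + (0.5)·(0.5) + (-1.5)·(-1.5)) / 5 = 11.5/5 = 2.3
  S[A,B] = ((-1.5)·(0.8333) + (-0.5)·(-2.1667) + (0.5)·(2.8333) + (2.5)·(-0.1667) + (0.5)·(-1.1667) + (-1.5)·(-0.1667)) / 5 = 0.5/5 = 0.1
  S[B,B] = ((0.8333)·(0.8333) + (-2.1667)·(-2.1667) + (2.8333)·(2.8333) + (-0.1667)·(-0.1667) + (-1.1667)·(-1.1667) + (-0.1667)·(-0.1667)) / 5 = 14.8333/5 = 2.9667

S is symmetric (S[j,i] = S[i,j]). Assembling:

S = [[2.3, 0.1],
 [0.1, 2.9667]]


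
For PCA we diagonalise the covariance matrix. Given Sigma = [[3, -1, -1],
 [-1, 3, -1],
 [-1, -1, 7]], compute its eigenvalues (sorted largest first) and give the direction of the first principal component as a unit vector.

Step 1 — characteristic polynomial p(λ) = det(λI - Sigma) = λ³ - tr·λ² + c_1·λ - det, where tr = trace, c_1 = sum of the principal 2×2 minors, det = det(Sigma):
  tr = 3 + 3 + 7 = 13,
  c_1 = (3·3 - (-1)²) + (3·7 - (-1)²) + (3·7 - (-1)²) = 8 + 20 + 20 = 48,
  det = 3·(3·7 - (-1)²) - (-1)·((-1)·7 - (-1)·(-1)) + (-1)·((-1)·(-1) - 3·(-1)) = 3·(20) - (-1)·(-8) + (-1)·(4) = 48.
  So p(λ) = λ³ - 13λ² + 48λ - 48.
Step 2 — look for an integer root (rational root theorem: any rational root is an integer divisor of 48). Testing λ = 4:
  p(4) = 64 - 208 + 192 - 48 = 0  ✓
  Dividing out (λ - 4): p(λ) = (λ - 4)(λ² - 9λ + 12).
Step 3 — remaining eigenvalues from the quadratic λ² - 9λ + 12 = 0:
  Δ = 9² - 4·12 = 81 - 48 = 33,  λ = (9 ± √33)/2 = (9 ± 5.7446)/2 ≈ 7.3723 or 1.6277.
  Sorted: λ_1 = 7.3723,  λ_2 = 4,  λ_3 = 1.6277  (check: sum = 13 = tr ✓).

Step 4 — unit eigenvector for λ_1 ≈ 7.3723: v spans the null space of (Sigma - λ_1 I), whose rows are
  r_1 = (-4.3723, -1, -1),  r_2 = (-1, -4.3723, -1),  r_3 = (-1, -1, -0.3723).
  v is orthogonal to every row, so take v ∝ r_1 × r_2 = ((-1)·(-1) - (-1)·(-4.3723), (-1)·(-1) - (-4.3723)·(-1), (-4.3723)·(-4.3723) - (-1)·(-1)) ≈ (-3.3723, -3.3723, 18.1168).
  Rescale (multiply by -1 so the first nonzero entry is positive): u = (3.3723, 3.3723, -18.1168).
  ||u|| = √((3.3723)² + (3.3723)² + (-18.1168)²) = √(350.9646) ≈ 18.734,  v_1 = u/||u|| ≈ (0.18, 0.18, -0.9671) (||v_1|| = 1).

λ_1 = 7.3723,  λ_2 = 4,  λ_3 = 1.6277;  v_1 ≈ (0.18, 0.18, -0.9671)


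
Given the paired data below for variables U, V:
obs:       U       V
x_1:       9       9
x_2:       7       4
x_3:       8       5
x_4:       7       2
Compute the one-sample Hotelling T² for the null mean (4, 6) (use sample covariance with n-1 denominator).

Step 1 — sample mean vector:
  mean(U) = (9 + 7 + 8 + 7) / 4 = 31/4 = 7.75
  mean(V) = (9 + 4 + 5 + 2) / 4 = 20/4 = 5
  x̄ = (7.75, 5),  deviation x̄ - mu_0 = (7.75, 5) - (4, 6) = (3.75, -1).

Step 2 — sample covariance matrix, S[i,j] = (1/(n-1)) · Σ_k (x_{k,i} - mean_i) · (x_{k,j} - mean_j), divisor n-1 = 3:
  S[U,U] = ((1.25)·(1.25) + (-0.75)·(-0.75) + (0.25)·(0.25) + (-0.75)·(-0.75)) / 3 = 2.75/3 = 0.9167
  S[U,V] = ((1.25)·(4) + (-0.75)·(-1) + (0.25)·(0) + (-0.75)·(-3)) / 3 = 8/3 = 2.6667
  S[V,V] = ((4)·(4) + (-1)·(-1) + (0)·(0) + (-3)·(-3)) / 3 = 26/3 = 8.6667
  S = [[0.9167, 2.6667],
 [2.6667, 8.6667]].

Step 3 — invert S. det(S) = 0.9167·8.6667 - (2.6667)² = 0.8333.
  S^{-1} = (1/det) · [[d, -b], [-b, a]] = [[10.4, -3.2],
 [-3.2, 1.1]].

Step 4 — quadratic form (x̄ - mu_0)^T · S^{-1} · (x̄ - mu_0):
  S^{-1} · (x̄ - mu_0) = (42.2, -13.1),
  (x̄ - mu_0)^T · [...] = (3.75)·(42.2) + (-1)·(-13.1) = 171.35.

Step 5 — scale by n: T² = 4 · 171.35 = 685.4.

T² ≈ 685.4


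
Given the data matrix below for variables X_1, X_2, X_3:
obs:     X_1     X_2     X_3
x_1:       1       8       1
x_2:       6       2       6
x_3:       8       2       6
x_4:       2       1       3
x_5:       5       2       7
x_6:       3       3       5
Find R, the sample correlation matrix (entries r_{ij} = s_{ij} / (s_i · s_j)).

Step 1 — column means:
  mean(X_1) = (1 + 6 + 8 + 2 + 5 + 3) / 6 = 25/6 = 4.1667
  mean(X_2) = (8 + 2 + 2 + 1 + 2 + 3) / 6 = 18/6 = 3
  mean(X_3) = (1 + 6 + 6 + 3 + 7 + 5) / 6 = 28/6 = 4.6667

Step 2 — sample variances and covariances s[i,j] = (1/(n-1)) · Σ_k (x_{k,i} - mean_i) · (x_{k,j} - mean_j), with n-1 = 5:
  s[X_1,X_1] = ((-3.1667)·(-3.1667) + (1.8333)·(1.8333) + (3.8333)·(3.8333) + (-2.1667)·(-2.1667) + (0.8333)·(0.8333) + (-1.1667)·(-1.1667)) / 5 = 34.8333/5 = 6.9667
  s[X_1,X_2] = ((-3.1667)·(5) + (1.8333)·(-1) + (3.8333)·(-1) + (-2.1667)·(-2) + (0.8333)·(-1) + (-1.1667)·(0)) / 5 = -18/5 = -3.6
  s[X_1,X_3] = ((-3.1667)·(-3.6667) + (1.8333)·(1.3333) + (3.8333)·(1.3333) + (-2.1667)·(-1.6667) + (0.8333)·(2.3333) + (-1.1667)·(0.3333)) / 5 = 24.3333/5 = 4.8667
  s[X_2,X_2] = ((5)·(5) + (-1)·(-1) + (-1)·(-1) + (-2)·(-2) + (-1)·(-1) + (0)·(0)) / 5 = 32/5 = 6.4
  s[X_2,X_3] = ((5)·(-3.6667) + (-1)·(1.3333) + (-1)·(1.3333) + (-2)·(-1.6667) + (-1)·(2.3333) + (0)·(0.3333)) / 5 = -20/5 = -4
  s[X_3,X_3] = ((-3.6667)·(-3.6667) + (1.3333)·(1.3333) + (1.3333)·(1.3333) + (-1.6667)·(-1.6667) + (2.3333)·(2.3333) + (0.3333)·(0.3333)) / 5 = 25.3333/5 = 5.0667
  Sample standard deviations s_i = √(s[i,i]):
  s(X_1) = √(6.9667) = 2.6394
  s(X_2) = √(6.4) = 2.5298
  s(X_3) = √(5.0667) = 2.2509

Step 3 — r_{ij} = s_{ij} / (s_i · s_j):
  r[X_1,X_1] = 1 (diagonal).
  r[X_1,X_2] = -3.6 / (2.6394 · 2.5298) = -3.6 / 6.6773 = -0.5391
  r[X_1,X_3] = 4.8667 / (2.6394 · 2.2509) = 4.8667 / 5.9412 = 0.8191
  r[X_2,X_2] = 1 (diagonal).
  r[X_2,X_3] = -4 / (2.5298 · 2.2509) = -4 / 5.6944 = -0.7024
  r[X_3,X_3] = 1 (diagonal).

R is symmetric with unit diagonal. Assembling:

R = [[1, -0.5391, 0.8191],
 [-0.5391, 1, -0.7024],
 [0.8191, -0.7024, 1]]


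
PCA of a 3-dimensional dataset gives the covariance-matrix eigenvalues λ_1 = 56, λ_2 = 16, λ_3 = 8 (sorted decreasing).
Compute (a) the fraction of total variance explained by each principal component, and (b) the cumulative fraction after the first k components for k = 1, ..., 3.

Step 1 — total variance = trace(Sigma) = Σ λ_i = 56 + 16 + 8 = 80.

Step 2 — fraction explained by component i = λ_i / Σ λ:
  PC1: 56/80 = 0.7
  PC2: 16/80 = 0.2
  PC3: 8/80 = 0.1

Step 3 — cumulative fraction after k components = (λ_1 + ... + λ_k) / Σ λ:
  k = 1: 56/80 = 0.7
  k = 2: (56 + 16)/80 = 72/80 = 0.9
  k = 3: (56 + 16 + 8)/80 = 80/80 = 1

Summary (fraction, with percent):

explained: PC1 0.7 (70%), PC2 0.2 (20%), PC3 0.1 (10%);  cumulative: 0.7, 0.9, 1


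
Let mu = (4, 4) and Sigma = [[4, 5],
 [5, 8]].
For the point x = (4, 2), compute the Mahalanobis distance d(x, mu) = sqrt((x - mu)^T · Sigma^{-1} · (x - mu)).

Step 1 — centre the observation: (x - mu) = (0, -2).

Step 2 — invert Sigma. det(Sigma) = 4·8 - (5)² = 7.
  Sigma^{-1} = (1/det) · [[d, -b], [-b, a]] = [[1.1429, -0.7143],
 [-0.7143, 0.5714]].

Step 3 — form the quadratic (x - mu)^T · Sigma^{-1} · (x - mu):
  Sigma^{-1} · (x - mu) = (1.4286, -1.1429).
  (x - mu)^T · [Sigma^{-1} · (x - mu)] = (0)·(1.4286) + (-2)·(-1.1429) = 2.2857.

Step 4 — take square root: d = √(2.2857) ≈ 1.5119.

d(x, mu) = √(2.2857) ≈ 1.5119


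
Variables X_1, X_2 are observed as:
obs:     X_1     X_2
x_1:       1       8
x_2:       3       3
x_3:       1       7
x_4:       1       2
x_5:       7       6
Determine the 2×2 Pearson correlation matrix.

Step 1 — column means:
  mean(X_1) = (1 + 3 + 1 + 1 + 7) / 5 = 13/5 = 2.6
  mean(X_2) = (8 + 3 + 7 + 2 + 6) / 5 = 26/5 = 5.2

Step 2 — sample variances and covariances s[i,j] = (1/(n-1)) · Σ_k (x_{k,i} - mean_i) · (x_{k,j} - mean_j), with n-1 = 4:
  s[X_1,X_1] = ((-1.6)·(-1.6) + (0.4)·(0.4) + (-1.6)·(-1.6) + (-1.6)·(-1.6) + (4.4)·(4.4)) / 4 = 27.2/4 = 6.8
  s[X_1,X_2] = ((-1.6)·(2.8) + (0.4)·(-2.2) + (-1.6)·(1.8) + (-1.6)·(-3.2) + (4.4)·(0.8)) / 4 = 0.4/4 = 0.1
  s[X_2,X_2] = ((2.8)·(2.8) + (-2.2)·(-2.2) + (1.8)·(1.8) + (-3.2)·(-3.2) + (0.8)·(0.8)) / 4 = 26.8/4 = 6.7
  Sample standard deviations s_i = √(s[i,i]):
  s(X_1) = √(6.8) = 2.6077
  s(X_2) = √(6.7) = 2.5884

Step 3 — r_{ij} = s_{ij} / (s_i · s_j):
  r[X_1,X_1] = 1 (diagonal).
  r[X_1,X_2] = 0.1 / (2.6077 · 2.5884) = 0.1 / 6.7498 = 0.0148
  r[X_2,X_2] = 1 (diagonal).

R is symmetric with unit diagonal. Assembling:

R = [[1, 0.0148],
 [0.0148, 1]]


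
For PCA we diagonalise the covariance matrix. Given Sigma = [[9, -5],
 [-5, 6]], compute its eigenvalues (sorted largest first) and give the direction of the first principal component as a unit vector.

Step 1 — characteristic polynomial of 2×2 Sigma:
  det(Sigma - λI) = λ² - trace · λ + det = 0.
  trace = 9 + 6 = 15, det = 9·6 - (-5)² = 29.
Step 2 — discriminant:
  Δ = trace² - 4·det = 225 - 116 = 109.
Step 3 — eigenvalues:
  λ = (trace ± √Δ)/2 = (15 ± 10.4403)/2,
  λ_1 = 12.7202,  λ_2 = 2.2798.

Step 4 — unit eigenvector for λ_1: solve (Sigma - λ_1 I)v = 0. First row:
  (9 - 12.7202)·v_x + (-5)·v_y = 0, i.e. (-3.7202)·v_x + (-5)·v_y = 0,
  so v ∝ (b, λ_1 - a) = (-5, 3.7202); multiply by -1 so the first entry is positive: u = (5, -3.7202).
  ||u|| = √((5)² + (-3.7202)²) = √(38.8395) ≈ 6.2321,
  v_1 = u/||u|| ≈ (0.8023, -0.5969) (||v_1|| = 1).

λ_1 = 12.7202,  λ_2 = 2.2798;  v_1 ≈ (0.8023, -0.5969)


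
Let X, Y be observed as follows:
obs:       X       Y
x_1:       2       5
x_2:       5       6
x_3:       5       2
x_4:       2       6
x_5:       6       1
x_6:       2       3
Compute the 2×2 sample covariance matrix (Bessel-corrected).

Step 1 — column means:
  mean(X) = (2 + 5 + 5 + 2 + 6 + 2) / 6 = 22/6 = 3.6667
  mean(Y) = (5 + 6 + 2 + 6 + 1 + 3) / 6 = 23/6 = 3.8333

Step 2 — sample covariance S[i,j] = (1/(n-1)) · Σ_k (x_{k,i} - mean_i) · (x_{k,j} - mean_j), with n-1 = 5.
  S[X,X] = ((-1.6667)·(-1.6667) + (1.3333)·(1.3333) + (1.3333)·(1.3333) + (-1.6667)·(-1.6667) + (2.3333)·(2.3333) + (-1.6667)·(-1.6667)) / 5 = 17.3333/5 = 3.4667
  S[X,Y] = ((-1.6667)·(1.1667) + (1.3333)·(2.1667) + (1.3333)·(-1.8333) + (-1.6667)·(2.1667) + (2.3333)·(-2.8333) + (-1.6667)·(-0.8333)) / 5 = -10.3333/5 = -2.0667
  S[Y,Y] = ((1.1667)·(1.1667) + (2.1667)·(2.1667) + (-1.8333)·(-1.8333) + (2.1667)·(2.1667) + (-2.8333)·(-2.8333) + (-0.8333)·(-0.8333)) / 5 = 22.8333/5 = 4.5667

S is symmetric (S[j,i] = S[i,j]). Assembling:

S = [[3.4667, -2.0667],
 [-2.0667, 4.5667]]


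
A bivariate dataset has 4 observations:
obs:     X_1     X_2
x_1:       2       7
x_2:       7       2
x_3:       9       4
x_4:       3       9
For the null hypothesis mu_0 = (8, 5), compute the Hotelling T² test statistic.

Step 1 — sample mean vector:
  mean(X_1) = (2 + 7 + 9 + 3) / 4 = 21/4 = 5.25
  mean(X_2) = (7 + 2 + 4 + 9) / 4 = 22/4 = 5.5
  x̄ = (5.25, 5.5),  deviation x̄ - mu_0 = (5.25, 5.5) - (8, 5) = (-2.75, 0.5).

Step 2 — sample covariance matrix, S[i,j] = (1/(n-1)) · Σ_k (x_{k,i} - mean_i) · (x_{k,j} - mean_j), divisor n-1 = 3:
  S[X_1,X_1] = ((-3.25)·(-3.25) + (1.75)·(1.75) + (3.75)·(3.75) + (-2.25)·(-2.25)) / 3 = 32.75/3 = 10.9167
  S[X_1,X_2] = ((-3.25)·(1.5) + (1.75)·(-3.5) + (3.75)·(-1.5) + (-2.25)·(3.5)) / 3 = -24.5/3 = -8.1667
  S[X_2,X_2] = ((1.5)·(1.5) + (-3.5)·(-3.5) + (-1.5)·(-1.5) + (3.5)·(3.5)) / 3 = 29/3 = 9.6667
  S = [[10.9167, -8.1667],
 [-8.1667, 9.6667]].

Step 3 — invert S. det(S) = 10.9167·9.6667 - (-8.1667)² = 38.8333.
  S^{-1} = (1/det) · [[d, -b], [-b, a]] = [[0.2489, 0.2103],
 [0.2103, 0.2811]].

Step 4 — quadratic form (x̄ - mu_0)^T · S^{-1} · (x̄ - mu_0):
  S^{-1} · (x̄ - mu_0) = (-0.5794, -0.4378),
  (x̄ - mu_0)^T · [...] = (-2.75)·(-0.5794) + (0.5)·(-0.4378) = 1.3745.

Step 5 — scale by n: T² = 4 · 1.3745 = 5.4979.

T² ≈ 5.4979


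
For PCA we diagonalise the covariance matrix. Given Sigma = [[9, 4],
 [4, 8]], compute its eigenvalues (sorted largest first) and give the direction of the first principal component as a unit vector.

Step 1 — characteristic polynomial of 2×2 Sigma:
  det(Sigma - λI) = λ² - trace · λ + det = 0.
  trace = 9 + 8 = 17, det = 9·8 - (4)² = 56.
Step 2 — discriminant:
  Δ = trace² - 4·det = 289 - 224 = 65.
Step 3 — eigenvalues:
  λ = (trace ± √Δ)/2 = (17 ± 8.0623)/2,
  λ_1 = 12.5311,  λ_2 = 4.4689.

Step 4 — unit eigenvector for λ_1: solve (Sigma - λ_1 I)v = 0. First row:
  (9 - 12.5311)·v_x + (4)·v_y = 0, i.e. (-3.5311)·v_x + (4)·v_y = 0,
  so v ∝ (b, λ_1 - a) = (4, 3.5311) = u.
  ||u|| = √((4)² + (3.5311)²) = √(28.4689) ≈ 5.3356,
  v_1 = u/||u|| ≈ (0.7497, 0.6618) (||v_1|| = 1).

λ_1 = 12.5311,  λ_2 = 4.4689;  v_1 ≈ (0.7497, 0.6618)


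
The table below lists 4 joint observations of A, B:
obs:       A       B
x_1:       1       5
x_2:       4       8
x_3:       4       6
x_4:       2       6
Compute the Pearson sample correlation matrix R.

Step 1 — column means:
  mean(A) = (1 + 4 + 4 + 2) / 4 = 11/4 = 2.75
  mean(B) = (5 + 8 + 6 + 6) / 4 = 25/4 = 6.25

Step 2 — sample variances and covariances s[i,j] = (1/(n-1)) · Σ_k (x_{k,i} - mean_i) · (x_{k,j} - mean_j), with n-1 = 3:
  s[A,A] = ((-1.75)·(-1.75) + (1.25)·(1.25) + (1.25)·(1.25) + (-0.75)·(-0.75)) / 3 = 6.75/3 = 2.25
  s[A,B] = ((-1.75)·(-1.25) + (1.25)·(1.75) + (1.25)·(-0.25) + (-0.75)·(-0.25)) / 3 = 4.25/3 = 1.4167
  s[B,B] = ((-1.25)·(-1.25) + (1.75)·(1.75) + (-0.25)·(-0.25) + (-0.25)·(-0.25)) / 3 = 4.75/3 = 1.5833
  Sample standard deviations s_i = √(s[i,i]):
  s(A) = √(2.25) = 1.5
  s(B) = √(1.5833) = 1.2583

Step 3 — r_{ij} = s_{ij} / (s_i · s_j):
  r[A,A] = 1 (diagonal).
  r[A,B] = 1.4167 / (1.5 · 1.2583) = 1.4167 / 1.8875 = 0.7506
  r[B,B] = 1 (diagonal).

R is symmetric with unit diagonal. Assembling:

R = [[1, 0.7506],
 [0.7506, 1]]


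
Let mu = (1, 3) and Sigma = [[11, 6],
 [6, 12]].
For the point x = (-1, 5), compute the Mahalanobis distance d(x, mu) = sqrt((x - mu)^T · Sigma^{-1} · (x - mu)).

Step 1 — centre the observation: (x - mu) = (-2, 2).

Step 2 — invert Sigma. det(Sigma) = 11·12 - (6)² = 96.
  Sigma^{-1} = (1/det) · [[d, -b], [-b, a]] = [[0.125, -0.0625],
 [-0.0625, 0.1146]].

Step 3 — form the quadratic (x - mu)^T · Sigma^{-1} · (x - mu):
  Sigma^{-1} · (x - mu) = (-0.375, 0.3542).
  (x - mu)^T · [Sigma^{-1} · (x - mu)] = (-2)·(-0.375) + (2)·(0.3542) = 1.4583.

Step 4 — take square root: d = √(1.4583) ≈ 1.2076.

d(x, mu) = √(1.4583) ≈ 1.2076


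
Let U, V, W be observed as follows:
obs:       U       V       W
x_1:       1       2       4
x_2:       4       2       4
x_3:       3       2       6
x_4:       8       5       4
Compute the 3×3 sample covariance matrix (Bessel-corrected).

Step 1 — column means:
  mean(U) = (1 + 4 + 3 + 8) / 4 = 16/4 = 4
  mean(V) = (2 + 2 + 2 + 5) / 4 = 11/4 = 2.75
  mean(W) = (4 + 4 + 6 + 4) / 4 = 18/4 = 4.5

Step 2 — sample covariance S[i,j] = (1/(n-1)) · Σ_k (x_{k,i} - mean_i) · (x_{k,j} - mean_j), with n-1 = 3.
  S[U,U] = ((-3)·(-3) + (0)·(0) + (-1)·(-1) + (4)·(4)) / 3 = 26/3 = 8.6667
  S[U,V] = ((-3)·(-0.75) + (0)·(-0.75) + (-1)·(-0.75) + (4)·(2.25)) / 3 = 12/3 = 4
  S[U,W] = ((-3)·(-0.5) + (0)·(-0.5) + (-1)·(1.5) + (4)·(-0.5)) / 3 = -2/3 = -0.6667
  S[V,V] = ((-0.75)·(-0.75) + (-0.75)·(-0.75) + (-0.75)·(-0.75) + (2.25)·(2.25)) / 3 = 6.75/3 = 2.25
  S[V,W] = ((-0.75)·(-0.5) + (-0.75)·(-0.5) + (-0.75)·(1.5) + (2.25)·(-0.5)) / 3 = -1.5/3 = -0.5
  S[W,W] = ((-0.5)·(-0.5) + (-0.5)·(-0.5) + (1.5)·(1.5) + (-0.5)·(-0.5)) / 3 = 3/3 = 1

S is symmetric (S[j,i] = S[i,j]). Assembling:

S = [[8.6667, 4, -0.6667],
 [4, 2.25, -0.5],
 [-0.6667, -0.5, 1]]


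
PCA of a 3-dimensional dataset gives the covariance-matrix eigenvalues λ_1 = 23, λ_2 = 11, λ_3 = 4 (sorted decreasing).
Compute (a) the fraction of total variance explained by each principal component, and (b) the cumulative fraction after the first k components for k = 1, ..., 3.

Step 1 — total variance = trace(Sigma) = Σ λ_i = 23 + 11 + 4 = 38.

Step 2 — fraction explained by component i = λ_i / Σ λ:
  PC1: 23/38 = 0.6053
  PC2: 11/38 = 0.2895
  PC3: 4/38 = 0.1053

Step 3 — cumulative fraction after k components = (λ_1 + ... + λ_k) / Σ λ:
  k = 1: 23/38 = 0.6053
  k = 2: (23 + 11)/38 = 34/38 = 0.8947
  k = 3: (23 + 11 + 4)/38 = 38/38 = 1

Summary (fraction, with percent):

explained: PC1 0.6053 (60.53%), PC2 0.2895 (28.95%), PC3 0.1053 (10.53%);  cumulative: 0.6053, 0.8947, 1


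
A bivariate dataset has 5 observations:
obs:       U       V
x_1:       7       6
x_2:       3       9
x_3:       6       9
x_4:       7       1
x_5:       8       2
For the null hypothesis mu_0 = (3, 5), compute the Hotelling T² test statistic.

Step 1 — sample mean vector:
  mean(U) = (7 + 3 + 6 + 7 + 8) / 5 = 31/5 = 6.2
  mean(V) = (6 + 9 + 9 + 1 + 2) / 5 = 27/5 = 5.4
  x̄ = (6.2, 5.4),  deviation x̄ - mu_0 = (6.2, 5.4) - (3, 5) = (3.2, 0.4).

Step 2 — sample covariance matrix, S[i,j] = (1/(n-1)) · Σ_k (x_{k,i} - mean_i) · (x_{k,j} - mean_j), divisor n-1 = 4:
  S[U,U] = ((0.8)·(0.8) + (-3.2)·(-3.2) + (-0.2)·(-0.2) + (0.8)·(0.8) + (1.8)·(1.8)) / 4 = 14.8/4 = 3.7
  S[U,V] = ((0.8)·(0.6) + (-3.2)·(3.6) + (-0.2)·(3.6) + (0.8)·(-4.4) + (1.8)·(-3.4)) / 4 = -21.4/4 = -5.35
  S[V,V] = ((0.6)·(0.6) + (3.6)·(3.6) + (3.6)·(3.6) + (-4.4)·(-4.4) + (-3.4)·(-3.4)) / 4 = 57.2/4 = 14.3
  S = [[3.7, -5.35],
 [-5.35, 14.3]].

Step 3 — invert S. det(S) = 3.7·14.3 - (-5.35)² = 24.2875.
  S^{-1} = (1/det) · [[d, -b], [-b, a]] = [[0.5888, 0.2203],
 [0.2203, 0.1523]].

Step 4 — quadratic form (x̄ - mu_0)^T · S^{-1} · (x̄ - mu_0):
  S^{-1} · (x̄ - mu_0) = (1.9722, 0.7658),
  (x̄ - mu_0)^T · [...] = (3.2)·(1.9722) + (0.4)·(0.7658) = 6.6174.

Step 5 — scale by n: T² = 5 · 6.6174 = 33.087.

T² ≈ 33.087


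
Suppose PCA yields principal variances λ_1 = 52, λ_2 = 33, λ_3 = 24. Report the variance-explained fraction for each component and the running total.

Step 1 — total variance = trace(Sigma) = Σ λ_i = 52 + 33 + 24 = 109.

Step 2 — fraction explained by component i = λ_i / Σ λ:
  PC1: 52/109 = 0.4771
  PC2: 33/109 = 0.3028
  PC3: 24/109 = 0.2202

Step 3 — cumulative fraction after k components = (λ_1 + ... + λ_k) / Σ λ:
  k = 1: 52/109 = 0.4771
  k = 2: (52 + 33)/109 = 85/109 = 0.7798
  k = 3: (52 + 33 + 24)/109 = 109/109 = 1

Summary (fraction, with percent):

explained: PC1 0.4771 (47.71%), PC2 0.3028 (30.28%), PC3 0.2202 (22.02%);  cumulative: 0.4771, 0.7798, 1


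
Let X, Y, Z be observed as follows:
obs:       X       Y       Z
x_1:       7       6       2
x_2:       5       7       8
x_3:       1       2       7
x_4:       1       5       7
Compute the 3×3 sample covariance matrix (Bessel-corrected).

Step 1 — column means:
  mean(X) = (7 + 5 + 1 + 1) / 4 = 14/4 = 3.5
  mean(Y) = (6 + 7 + 2 + 5) / 4 = 20/4 = 5
  mean(Z) = (2 + 8 + 7 + 7) / 4 = 24/4 = 6

Step 2 — sample covariance S[i,j] = (1/(n-1)) · Σ_k (x_{k,i} - mean_i) · (x_{k,j} - mean_j), with n-1 = 3.
  S[X,X] = ((3.5)·(3.5) + (1.5)·(1.5) + (-2.5)·(-2.5) + (-2.5)·(-2.5)) / 3 = 27/3 = 9
  S[X,Y] = ((3.5)·(1) + (1.5)·(2) + (-2.5)·(-3) + (-2.5)·(0)) / 3 = 14/3 = 4.6667
  S[X,Z] = ((3.5)·(-4) + (1.5)·(2) + (-2.5)·(1) + (-2.5)·(1)) / 3 = -16/3 = -5.3333
  S[Y,Y] = ((1)·(1) + (2)·(2) + (-3)·(-3) + (0)·(0)) / 3 = 14/3 = 4.6667
  S[Y,Z] = ((1)·(-4) + (2)·(2) + (-3)·(1) + (0)·(1)) / 3 = -3/3 = -1
  S[Z,Z] = ((-4)·(-4) + (2)·(2) + (1)·(1) + (1)·(1)) / 3 = 22/3 = 7.3333

S is symmetric (S[j,i] = S[i,j]). Assembling:

S = [[9, 4.6667, -5.3333],
 [4.6667, 4.6667, -1],
 [-5.3333, -1, 7.3333]]


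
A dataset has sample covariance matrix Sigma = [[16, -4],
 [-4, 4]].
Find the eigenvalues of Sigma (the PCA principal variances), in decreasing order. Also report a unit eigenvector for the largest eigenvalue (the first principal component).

Step 1 — characteristic polynomial of 2×2 Sigma:
  det(Sigma - λI) = λ² - trace · λ + det = 0.
  trace = 16 + 4 = 20, det = 16·4 - (-4)² = 48.
Step 2 — discriminant:
  Δ = trace² - 4·det = 400 - 192 = 208.
Step 3 — eigenvalues:
  λ = (trace ± √Δ)/2 = (20 ± 14.4222)/2,
  λ_1 = 17.2111,  λ_2 = 2.7889.

Step 4 — unit eigenvector for λ_1: solve (Sigma - λ_1 I)v = 0. First row:
  (16 - 17.2111)·v_x + (-4)·v_y = 0, i.e. (-1.2111)·v_x + (-4)·v_y = 0,
  so v ∝ (b, λ_1 - a) = (-4, 1.2111); multiply by -1 so the first entry is positive: u = (4, -1.2111).
  ||u|| = √((4)² + (-1.2111)²) = √(17.4668) ≈ 4.1793,
  v_1 = u/||u|| ≈ (0.9571, -0.2898) (||v_1|| = 1).

λ_1 = 17.2111,  λ_2 = 2.7889;  v_1 ≈ (0.9571, -0.2898)


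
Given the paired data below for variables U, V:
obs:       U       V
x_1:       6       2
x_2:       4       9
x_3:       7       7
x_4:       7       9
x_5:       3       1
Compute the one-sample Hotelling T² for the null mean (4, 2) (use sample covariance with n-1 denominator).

Step 1 — sample mean vector:
  mean(U) = (6 + 4 + 7 + 7 + 3) / 5 = 27/5 = 5.4
  mean(V) = (2 + 9 + 7 + 9 + 1) / 5 = 28/5 = 5.6
  x̄ = (5.4, 5.6),  deviation x̄ - mu_0 = (5.4, 5.6) - (4, 2) = (1.4, 3.6).

Step 2 — sample covariance matrix, S[i,j] = (1/(n-1)) · Σ_k (x_{k,i} - mean_i) · (x_{k,j} - mean_j), divisor n-1 = 4:
  S[U,U] = ((0.6)·(0.6) + (-1.4)·(-1.4) + (1.6)·(1.6) + (1.6)·(1.6) + (-2.4)·(-2.4)) / 4 = 13.2/4 = 3.3
  S[U,V] = ((0.6)·(-3.6) + (-1.4)·(3.4) + (1.6)·(1.4) + (1.6)·(3.4) + (-2.4)·(-4.6)) / 4 = 11.8/4 = 2.95
  S[V,V] = ((-3.6)·(-3.6) + (3.4)·(3.4) + (1.4)·(1.4) + (3.4)·(3.4) + (-4.6)·(-4.6)) / 4 = 59.2/4 = 14.8
  S = [[3.3, 2.95],
 [2.95, 14.8]].

Step 3 — invert S. det(S) = 3.3·14.8 - (2.95)² = 40.1375.
  S^{-1} = (1/det) · [[d, -b], [-b, a]] = [[0.3687, -0.0735],
 [-0.0735, 0.0822]].

Step 4 — quadratic form (x̄ - mu_0)^T · S^{-1} · (x̄ - mu_0):
  S^{-1} · (x̄ - mu_0) = (0.2516, 0.1931),
  (x̄ - mu_0)^T · [...] = (1.4)·(0.2516) + (3.6)·(0.1931) = 1.0474.

Step 5 — scale by n: T² = 5 · 1.0474 = 5.237.

T² ≈ 5.237


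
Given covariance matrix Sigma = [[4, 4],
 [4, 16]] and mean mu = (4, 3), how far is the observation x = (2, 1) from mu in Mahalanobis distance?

Step 1 — centre the observation: (x - mu) = (-2, -2).

Step 2 — invert Sigma. det(Sigma) = 4·16 - (4)² = 48.
  Sigma^{-1} = (1/det) · [[d, -b], [-b, a]] = [[0.3333, -0.0833],
 [-0.0833, 0.0833]].

Step 3 — form the quadratic (x - mu)^T · Sigma^{-1} · (x - mu):
  Sigma^{-1} · (x - mu) = (-0.5, 0).
  (x - mu)^T · [Sigma^{-1} · (x - mu)] = (-2)·(-0.5) + (-2)·(0) = 1.

Step 4 — take square root: d = √(1) ≈ 1.

d(x, mu) = √(1) ≈ 1


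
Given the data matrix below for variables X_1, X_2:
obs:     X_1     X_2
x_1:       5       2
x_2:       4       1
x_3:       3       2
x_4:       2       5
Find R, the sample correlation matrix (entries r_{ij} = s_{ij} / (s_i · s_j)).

Step 1 — column means:
  mean(X_1) = (5 + 4 + 3 + 2) / 4 = 14/4 = 3.5
  mean(X_2) = (2 + 1 + 2 + 5) / 4 = 10/4 = 2.5

Step 2 — sample variances and covariances s[i,j] = (1/(n-1)) · Σ_k (x_{k,i} - mean_i) · (x_{k,j} - mean_j), with n-1 = 3:
  s[X_1,X_1] = ((1.5)·(1.5) + (0.5)·(0.5) + (-0.5)·(-0.5) + (-1.5)·(-1.5)) / 3 = 5/3 = 1.6667
  s[X_1,X_2] = ((1.5)·(-0.5) + (0.5)·(-1.5) + (-0.5)·(-0.5) + (-1.5)·(2.5)) / 3 = -5/3 = -1.6667
  s[X_2,X_2] = ((-0.5)·(-0.5) + (-1.5)·(-1.5) + (-0.5)·(-0.5) + (2.5)·(2.5)) / 3 = 9/3 = 3
  Sample standard deviations s_i = √(s[i,i]):
  s(X_1) = √(1.6667) = 1.291
  s(X_2) = √(3) = 1.7321

Step 3 — r_{ij} = s_{ij} / (s_i · s_j):
  r[X_1,X_1] = 1 (diagonal).
  r[X_1,X_2] = -1.6667 / (1.291 · 1.7321) = -1.6667 / 2.2361 = -0.7454
  r[X_2,X_2] = 1 (diagonal).

R is symmetric with unit diagonal. Assembling:

R = [[1, -0.7454],
 [-0.7454, 1]]


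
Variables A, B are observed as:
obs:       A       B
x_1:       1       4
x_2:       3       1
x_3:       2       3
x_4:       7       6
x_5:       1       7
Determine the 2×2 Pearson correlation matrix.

Step 1 — column means:
  mean(A) = (1 + 3 + 2 + 7 + 1) / 5 = 14/5 = 2.8
  mean(B) = (4 + 1 + 3 + 6 + 7) / 5 = 21/5 = 4.2

Step 2 — sample variances and covariances s[i,j] = (1/(n-1)) · Σ_k (x_{k,i} - mean_i) · (x_{k,j} - mean_j), with n-1 = 4:
  s[A,A] = ((-1.8)·(-1.8) + (0.2)·(0.2) + (-0.8)·(-0.8) + (4.2)·(4.2) + (-1.8)·(-1.8)) / 4 = 24.8/4 = 6.2
  s[A,B] = ((-1.8)·(-0.2) + (0.2)·(-3.2) + (-0.8)·(-1.2) + (4.2)·(1.8) + (-1.8)·(2.8)) / 4 = 3.2/4 = 0.8
  s[B,B] = ((-0.2)·(-0.2) + (-3.2)·(-3.2) + (-1.2)·(-1.2) + (1.8)·(1.8) + (2.8)·(2.8)) / 4 = 22.8/4 = 5.7
  Sample standard deviations s_i = √(s[i,i]):
  s(A) = √(6.2) = 2.49
  s(B) = √(5.7) = 2.3875

Step 3 — r_{ij} = s_{ij} / (s_i · s_j):
  r[A,A] = 1 (diagonal).
  r[A,B] = 0.8 / (2.49 · 2.3875) = 0.8 / 5.9447 = 0.1346
  r[B,B] = 1 (diagonal).

R is symmetric with unit diagonal. Assembling:

R = [[1, 0.1346],
 [0.1346, 1]]
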